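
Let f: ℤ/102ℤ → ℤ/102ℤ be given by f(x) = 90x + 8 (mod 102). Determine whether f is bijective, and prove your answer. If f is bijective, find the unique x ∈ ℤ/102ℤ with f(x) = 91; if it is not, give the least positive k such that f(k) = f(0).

17

Recall that f is injective when f(a) = f(b) forces a = b.
We have gcd(90, 102) = 6 > 1. Taking a = 0 and b = 17: f(0) = 8 and f(17) = 90·17 + 8 = 1538 ≡ 8 (mod 102).
So f(0) = f(17) while 0 ≠ 17, therefore f is not injective, hence not bijective.
Since f is not bijective, we find the least positive k with f(k) = f(0): this means 90k ≡ 0 (mod 102), i.e. 102 ∣ 90k. Since gcd(90, 102) = 6, dividing through by 6 this holds exactly when 17 ∣ 15k, and as gcd(15, 17) = 1, exactly when 17 ∣ k.
The smallest positive such k is 17.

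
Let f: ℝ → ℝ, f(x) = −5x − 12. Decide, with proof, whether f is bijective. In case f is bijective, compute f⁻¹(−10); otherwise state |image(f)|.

-2/5

Suppose f(s) = f(t). Then −5s − 12 = −5t − 12, therefore −5s = −5t, hence s = t.
For any y ∈ ℝ, x = (y + 12)/(−5) satisfies f(x) = y.
Hence f is bijective.
Since f is bijective, we compute f⁻¹(−10) = (−10 + 12)/(−5) = −2/5.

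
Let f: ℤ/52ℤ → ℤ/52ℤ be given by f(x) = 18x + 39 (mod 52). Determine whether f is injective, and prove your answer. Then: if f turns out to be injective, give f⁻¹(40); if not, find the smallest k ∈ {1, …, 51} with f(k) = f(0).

By definition, f is injective when f(a) = f(b) forces a = b.
We have gcd(18, 52) = 2 > 1. Taking a = 0 and b = 26: f(0) = 39 and f(26) = 18·26 + 39 = 507 ≡ 39 (mod 52).
So f(0) = f(26) while 0 ≠ 26, so f is not injective.
Since f is not injective, we find the least positive k with f(k) = f(0): this means 18k ≡ 0 (mod 52), i.e. 52 ∣ 18k. Since gcd(18, 52) = 2, dividing through by 2 this holds exactly when 26 ∣ 9k, and as gcd(9, 26) = 1, exactly when 26 ∣ k.
The smallest positive such k is 26.

26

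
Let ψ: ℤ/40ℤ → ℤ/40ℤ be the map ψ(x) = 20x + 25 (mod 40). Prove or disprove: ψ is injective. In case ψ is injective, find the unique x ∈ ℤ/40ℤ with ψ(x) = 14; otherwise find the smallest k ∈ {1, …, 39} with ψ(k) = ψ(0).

2

We have gcd(20, 40) = 20 > 1. Taking a = 0 and b = 2: ψ(0) = 25 and ψ(2) = 20·2 + 25 = 65 ≡ 25 (mod 40).
So ψ(0) = ψ(2) while 0 ≠ 2, so ψ is not injective.
Since ψ is not injective, we find the least positive k with ψ(k) = ψ(0): this means 20k ≡ 0 (mod 40), i.e. 40 ∣ 20k. Since gcd(20, 40) = 20, dividing through by 20 this holds exactly when 2 ∣ k.
The smallest positive such k is 2.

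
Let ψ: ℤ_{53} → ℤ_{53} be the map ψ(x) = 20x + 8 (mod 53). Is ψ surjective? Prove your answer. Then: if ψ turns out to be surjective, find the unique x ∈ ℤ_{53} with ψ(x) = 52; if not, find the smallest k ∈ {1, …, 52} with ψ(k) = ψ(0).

Since gcd(20, 53) = 1, 20 is invertible modulo 53. Euclid's algorithm: 53 = 2·20 + 13, 20 = 1·13 + 7, 13 = 1·7 + 6, 7 = 1·6 + 1; back-substituting gives 1 = 8·20 − 3·53, so 20⁻¹ ≡ 8 (mod 53).
Then y ↦ 8(y − 8) is a two-sided inverse to ψ, so every y ∈ ℤ_{53} has a preimage.
Therefore ψ is surjective.
Since ψ is surjective, we compute ψ⁻¹(52): solve 20x + 8 ≡ 52 (mod 53), i.e. 20x ≡ 44 (mod 53).
Multiplying by 20⁻¹ = 8 gives x ≡ 8·44 = 352 = 6·53 + 34 ≡ 34 (mod 53).
Check: ψ(34) = 20·34 + 8 = 688 = 12·53 + 52 ≡ 52 (mod 53).

34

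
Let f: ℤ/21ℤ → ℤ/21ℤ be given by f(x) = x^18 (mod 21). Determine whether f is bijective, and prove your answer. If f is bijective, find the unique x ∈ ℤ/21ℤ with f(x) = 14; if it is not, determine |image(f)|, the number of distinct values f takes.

f(1) = 1^18 = 1.
f(2): Repeated squaring mod 21: 2^1 ≡ 2, 2^2 ≡ 2² = 4, 2^4 ≡ 4² = 16, 2^8 ≡ 16² = 256 ≡ 4, 2^16 ≡ 4² = 16. Since 18 = 16 + 2, 2^18 ≡ 16·4: 16·4 = 64 ≡ 1. So 2^18 ≡ 1 (mod 21).
So f(1) = f(2) = 1 while 1 ≠ 2, thus f is not injective, hence not bijective.
Since f is not bijective, we determine |image(f)|. Computing x^18 mod 21 for each x (by repeated squaring, reducing mod 21 at every step), the values f(0), f(1), …, f(20) are: 0, 1, 1, 15, 1, 1, 15, 7, 1, 15, 1, 1, 15, 1, 7, 15, 1, 1, 15, 1, 1.
The distinct values are {0, 1, 7, 15}; there are 4 of them.

4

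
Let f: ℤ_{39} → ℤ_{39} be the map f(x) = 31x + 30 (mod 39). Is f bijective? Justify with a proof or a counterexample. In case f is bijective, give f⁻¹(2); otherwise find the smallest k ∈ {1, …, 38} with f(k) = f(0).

Suppose f(x_1) = f(x_2) in ℤ_{39}. Then 31x_1 + 30 ≡ 31x_2 + 30 (mod 39), therefore 31(x_1 − x_2) ≡ 0 (mod 39).
Since gcd(31, 39) = 1, 31 is invertible modulo 39, therefore x_1 − x_2 ≡ 0 (mod 39), i.e. x_1 = x_2.
We now compute 31⁻¹ mod 39 explicitly. Euclid's algorithm: 39 = 1·31 + 8, 31 = 3·8 + 7, 8 = 1·7 + 1; back-substituting gives 1 = 34·31 − 27·39, so 31⁻¹ ≡ 34 (mod 39).
For any y ∈ ℤ_{39}, x = 34(y − 30) mod 39 satisfies f(x) = 31·34(y − 30) + 30 ≡ y (since 31·34 ≡ 1 mod 39). So every y has a preimage.
So f is bijective.
Since f is bijective, we find f⁻¹(2): we need 31x ≡ 2 − 30 ≡ 11 (mod 39). Using 31⁻¹ = 34: x ≡ 34·11 = 374 = 9·39 + 23, so x = 23.
Check: f(23) = 31·23 + 30 = 743 = 19·39 + 2 ≡ 2 (mod 39).

23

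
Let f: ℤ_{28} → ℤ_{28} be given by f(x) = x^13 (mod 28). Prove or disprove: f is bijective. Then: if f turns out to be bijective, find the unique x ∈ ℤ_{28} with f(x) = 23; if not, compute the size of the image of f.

21

f(0) = 0^13 = 0.
f(14): Repeated squaring mod 28: 14^1 ≡ 14, 14^2 ≡ 14² = 196 ≡ 0, 14^4 ≡ 0² = 0, 14^8 ≡ 0² = 0. Since 13 = 8 + 4 + 1, 14^13 ≡ 0·0·14: 0·0 = 0, then 0·14 = 0. So 14^13 ≡ 0 (mod 28).
So f(0) = f(14) = 0 while 0 ≠ 14, therefore f is not injective, hence not bijective.
Since f is not bijective, we determine |image(f)|. Computing x^13 mod 28 for each x (by repeated squaring, reducing mod 28 at every step), the values f(0), f(1), …, f(27) are: 0, 1, 16, 3, 4, 5, 20, 7, 8, 9, 24, 11, 12, 13, 0, 15, 16, 17, 4, 19, 20, 21, 8, 23, 24, 25, 12, 27.
The distinct values are {0, 1, 3, 4, 5, 7, 8, 9, 11, 12, 13, 15, 16, 17, 19, 20, 21, 23, 24, 25, 27}; there are 21 of them.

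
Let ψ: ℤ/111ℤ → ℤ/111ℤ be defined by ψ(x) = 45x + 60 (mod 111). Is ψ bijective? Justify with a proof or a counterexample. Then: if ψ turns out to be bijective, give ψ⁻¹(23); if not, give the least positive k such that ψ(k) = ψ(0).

37

We have gcd(45, 111) = 3 > 1. Taking s = 0 and t = 37: ψ(0) = 60 and ψ(37) = 45·37 + 60 = 1725 ≡ 60 (mod 111).
So ψ(0) = ψ(37) while 0 ≠ 37, so ψ is not injective, hence not bijective.
Since ψ is not bijective, we find the least positive k with ψ(k) = ψ(0): this means 45k ≡ 0 (mod 111), i.e. 111 ∣ 45k. Since gcd(45, 111) = 3, dividing through by 3 this holds exactly when 37 ∣ 15k, and as gcd(15, 37) = 1, exactly when 37 ∣ k.
The smallest positive such k is 37.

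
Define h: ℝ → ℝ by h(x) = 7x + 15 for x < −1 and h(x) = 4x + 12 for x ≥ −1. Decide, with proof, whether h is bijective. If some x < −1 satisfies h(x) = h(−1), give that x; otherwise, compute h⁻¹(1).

Both pieces are strictly increasing (slopes 7 and 4), so each is injective on its own interval.
The left piece maps (−∞, −1) onto (−∞, 8); the right piece maps [−1, ∞) onto [8, ∞).
Since 8 = 8, the images partition ℝ: h is injective and surjective, hence bijective.
Because the two images are disjoint, no x < −1 has h(x) = h(−1), so we compute h⁻¹(1): 1 lies in (−∞, 8), so solve 7x + 15 = 1: x = (1 − 15)/7 = −2.

-2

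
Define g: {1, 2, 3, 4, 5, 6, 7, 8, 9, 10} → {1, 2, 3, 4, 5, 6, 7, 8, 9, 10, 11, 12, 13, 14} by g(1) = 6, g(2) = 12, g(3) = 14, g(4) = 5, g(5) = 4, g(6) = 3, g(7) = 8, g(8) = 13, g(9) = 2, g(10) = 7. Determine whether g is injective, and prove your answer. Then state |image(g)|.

10

The values g(1), …, g(10) are 6, 12, 14, 5, 4, 3, 8, 13, 2, 7 — all distinct.
So g(x_1) = g(x_2) only when x_1 = x_2, and g is injective.
The image of g is {2, 3, 4, 5, 6, 7, 8, 12, 13, 14}, which has 10 elements.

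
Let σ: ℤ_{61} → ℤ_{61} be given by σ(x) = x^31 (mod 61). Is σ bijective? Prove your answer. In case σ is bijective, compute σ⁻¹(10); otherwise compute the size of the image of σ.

Since 61 is prime, the nonzero elements of ℤ_{61} form a cyclic group of order 60.
As gcd(31, 60) = 1, raising to the 31st power is a bijection on this group: if x_1^31 ≡ x_2^31 then (x_1x_2^{−1})^31 = 1, and the only element of order dividing gcd(31, 60) = 1 is 1, so x_1 = x_2.
With σ(0) = 0 this makes σ injective on all of ℤ_{61}, hence bijective (finite equal-size domain and codomain). In particular σ is bijective.
Since σ is bijective, we find the preimage of 10. The inverse of x ↦ x^31 on (ℤ_{61})^× is x ↦ x^31, because 31·31 = 961 = 16·60 + 1 ≡ 1 (mod 60) and x^{60} = 1 for x ≠ 0 (Fermat). So σ⁻¹(10) = 10^31 mod 61.
Repeated squaring mod 61: 10^1 ≡ 10, 10^2 ≡ 10² = 100 ≡ 39, 10^4 ≡ 39² = 1521 ≡ 57, 10^8 ≡ 57² = 3249 ≡ 16, 10^16 ≡ 16² = 256 ≡ 12. Since 31 = 16 + 8 + 4 + 2 + 1, 10^31 ≡ 12·16·57·39·10: 12·16 = 192 ≡ 9, then 9·57 = 513 ≡ 25, then 25·39 = 975 ≡ 60, then 60·10 = 600 ≡ 51. So 10^31 ≡ 51 (mod 61).
Hence σ⁻¹(10) = 51.

51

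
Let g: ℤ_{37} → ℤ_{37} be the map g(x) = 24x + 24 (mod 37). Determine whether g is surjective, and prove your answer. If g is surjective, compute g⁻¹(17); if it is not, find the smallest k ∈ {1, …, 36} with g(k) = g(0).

Since gcd(24, 37) = 1, 24 is invertible modulo 37. Euclid's algorithm: 37 = 1·24 + 13, 24 = 1·13 + 11, 13 = 1·11 + 2, 11 = 5·2 + 1; back-substituting gives 1 = 17·24 − 11·37, so 24⁻¹ ≡ 17 (mod 37).
For any y ∈ ℤ_{37}, x = 17(y − 24) mod 37 satisfies g(x) = 24·17(y − 24) + 24 ≡ y (since 24·17 ≡ 1 mod 37). So every y has a preimage.
Therefore g is surjective.
Since g is surjective, we find g⁻¹(17): we need 24x ≡ 17 − 24 ≡ 30 (mod 37). Using 24⁻¹ = 17: x ≡ 17·30 = 510 = 13·37 + 29, so x = 29.
Check: g(29) = 24·29 + 24 = 720 = 19·37 + 17 ≡ 17 (mod 37).

29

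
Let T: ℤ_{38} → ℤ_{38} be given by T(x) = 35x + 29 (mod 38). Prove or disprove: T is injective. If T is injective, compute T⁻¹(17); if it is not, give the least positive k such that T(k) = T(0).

4

If T(x_1) = T(x_2), then 35x_1 ≡ 35x_2 (mod 38). Because gcd(35, 38) = 1, we may cancel 35 to get x_1 ≡ x_2 (mod 38).
So T is injective.
We now compute 35⁻¹ mod 38 explicitly. Euclid's algorithm: 38 = 1·35 + 3, 35 = 11·3 + 2, 3 = 1·2 + 1; back-substituting gives 1 = 25·35 − 23·38, so 35⁻¹ ≡ 25 (mod 38).
Since T is injective, we find T⁻¹(17): we need 35x ≡ 17 − 29 ≡ 26 (mod 38). Using 35⁻¹ = 25: x ≡ 25·26 = 650 = 17·38 + 4, so x = 4.
Check: T(4) = 35·4 + 29 = 169 = 4·38 + 17 ≡ 17 (mod 38).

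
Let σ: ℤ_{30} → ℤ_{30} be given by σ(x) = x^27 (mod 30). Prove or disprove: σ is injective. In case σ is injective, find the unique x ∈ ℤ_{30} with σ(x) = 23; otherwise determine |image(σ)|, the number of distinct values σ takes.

17

Computing x^27 mod 30 for each x (by repeated squaring, reducing mod 30 at every step), the values σ(0), σ(1), …, σ(29) are: 0, 1, 8, 27, 4, 5, 6, 13, 2, 9, 10, 11, 18, 7, 14, 15, 16, 23, 12, 19, 20, 21, 28, 17, 24, 25, 26, 3, 22, 29.
Every element of ℤ_{30} appears exactly once in this list, so σ is a bijection, and in particular injective.
Since σ is injective, we read off the preimage of 23 from the same table: σ(17) = 23, so σ⁻¹(23) = 17.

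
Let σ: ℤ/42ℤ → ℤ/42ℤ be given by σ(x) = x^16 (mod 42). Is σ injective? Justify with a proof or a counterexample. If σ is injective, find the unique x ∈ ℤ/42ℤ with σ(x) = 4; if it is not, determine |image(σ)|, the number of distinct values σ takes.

σ(4): Repeated squaring mod 42: 4^1 ≡ 4, 4^2 ≡ 4² = 16, 4^4 ≡ 16² = 256 ≡ 4, 4^8 ≡ 4² = 16, 4^16 ≡ 16² = 256 ≡ 4. So 4^16 ≡ 4 (mod 42).
σ(10): Repeated squaring mod 42: 10^1 ≡ 10, 10^2 ≡ 10² = 100 ≡ 16, 10^4 ≡ 16² = 256 ≡ 4, 10^8 ≡ 4² = 16, 10^16 ≡ 16² = 256 ≡ 4. So 10^16 ≡ 4 (mod 42).
So σ(4) = σ(10) = 4 while 4 ≠ 10, so σ is not injective.
Since σ is not injective, we determine |image(σ)|. Computing x^16 mod 42 for each x (by repeated squaring, reducing mod 42 at every step), the values σ(0), σ(1), …, σ(41) are: 0, 1, 16, 39, 4, 37, 36, 7, 22, 9, 4, 25, 30, 1, 28, 15, 16, 25, 18, 37, 22, 21, 22, 37, 18, 25, 16, 15, 28, 1, 30, 25, 4, 9, 22, 7, 36, 37, 4, 39, 16, 1.
The distinct values are {0, 1, 4, 7, 9, 15, 16, 18, 21, 22, 25, 28, 30, 36, 37, 39}; there are 16 of them.

16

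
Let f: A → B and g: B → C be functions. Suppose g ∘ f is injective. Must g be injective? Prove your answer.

No. Take A = {1}, B = {1, 2, 3}, C = {1, 2, 3}, f(a) = a for each a ∈ A, and g(b) = 2 if b ∈ {2, 3} else g(b) = b.
Then g ∘ f = f is injective (A ⊂ B and f is the inclusion), but g(2) = g(3) = 2 with 2 ≠ 3, so g is not injective.

not injective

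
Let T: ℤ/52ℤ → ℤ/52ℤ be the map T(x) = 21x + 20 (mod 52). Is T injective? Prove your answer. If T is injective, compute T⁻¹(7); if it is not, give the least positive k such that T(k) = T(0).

If T(a) = T(b), then 21a ≡ 21b (mod 52). Because gcd(21, 52) = 1, we may cancel 21 to get a ≡ b (mod 52).
So T is injective.
We now compute 21⁻¹ mod 52 explicitly. Euclid's algorithm: 52 = 2·21 + 10, 21 = 2·10 + 1; back-substituting gives 1 = 5·21 − 2·52, so 21⁻¹ ≡ 5 (mod 52).
Since T is injective, we compute T⁻¹(7): solve 21x + 20 ≡ 7 (mod 52), i.e. 21x ≡ 39 (mod 52).
Multiplying by 21⁻¹ = 5 gives x ≡ 5·39 = 195 = 3·52 + 39 ≡ 39 (mod 52).
Check: T(39) = 21·39 + 20 = 839 = 16·52 + 7 ≡ 7 (mod 52).

39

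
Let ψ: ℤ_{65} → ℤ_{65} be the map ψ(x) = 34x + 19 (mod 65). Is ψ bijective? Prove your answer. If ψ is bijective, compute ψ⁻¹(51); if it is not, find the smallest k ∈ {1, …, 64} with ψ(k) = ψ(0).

43

Recall that ψ is injective when ψ(u) = ψ(v) forces u = v.
Suppose ψ(u) = ψ(v) in ℤ_{65}. Then 34u + 19 ≡ 34v + 19 (mod 65), hence 34(u − v) ≡ 0 (mod 65).
Since gcd(34, 65) = 1, 34 is invertible modulo 65, so u − v ≡ 0 (mod 65), i.e. u = v.
We now compute 34⁻¹ mod 65 explicitly. Euclid's algorithm: 65 = 1·34 + 31, 34 = 1·31 + 3, 31 = 10·3 + 1; back-substituting gives 1 = 44·34 − 23·65, so 34⁻¹ ≡ 44 (mod 65).
For any y ∈ ℤ_{65}, x = 44(y − 19) mod 65 satisfies ψ(x) = 34·44(y − 19) + 19 ≡ y (since 34·44 ≡ 1 mod 65). So every y has a preimage.
Hence ψ is bijective.
Since ψ is bijective, we find ψ⁻¹(51): we need 34x ≡ 51 − 19 ≡ 32 (mod 65). Using 34⁻¹ = 44: x ≡ 44·32 = 1408 = 21·65 + 43, so x = 43.
Check: ψ(43) = 34·43 + 19 = 1481 = 22·65 + 51 ≡ 51 (mod 65).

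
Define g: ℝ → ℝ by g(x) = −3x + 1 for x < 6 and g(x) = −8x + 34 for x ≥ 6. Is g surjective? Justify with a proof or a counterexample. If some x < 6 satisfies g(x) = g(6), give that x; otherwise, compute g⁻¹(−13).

5

Both pieces are strictly decreasing (slopes −3 and −8), so each is injective on its own interval.
The left piece maps (−∞, 6) onto (−17, ∞); the right piece maps [6, ∞) onto (−∞, −14].
The union (−17, ∞) ∪ (−∞, −14] covers ℝ, so g is surjective.
For the follow-up: the images overlap, so an x < 6 with g(x) = g(6) exists. g(6) = −14; solving −3x + 1 = −14 for x < 6 gives x = (−14 − 1)/(−3) = 5.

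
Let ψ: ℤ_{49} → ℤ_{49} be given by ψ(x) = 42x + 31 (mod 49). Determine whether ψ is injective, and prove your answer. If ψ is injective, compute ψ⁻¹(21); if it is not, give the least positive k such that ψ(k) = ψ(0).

7

We have gcd(42, 49) = 7 > 1. Taking x_1 = 0 and x_2 = 7: ψ(0) = 31 and ψ(7) = 42·7 + 31 = 325 ≡ 31 (mod 49).
So ψ(0) = ψ(7) while 0 ≠ 7, so ψ is not injective.
Since ψ is not injective, we find the least positive k with ψ(k) = ψ(0): this means 42k ≡ 0 (mod 49), i.e. 49 ∣ 42k. Since gcd(42, 49) = 7, dividing through by 7 this holds exactly when 7 ∣ 6k, and as gcd(6, 7) = 1, exactly when 7 ∣ k.
The smallest positive such k is 7.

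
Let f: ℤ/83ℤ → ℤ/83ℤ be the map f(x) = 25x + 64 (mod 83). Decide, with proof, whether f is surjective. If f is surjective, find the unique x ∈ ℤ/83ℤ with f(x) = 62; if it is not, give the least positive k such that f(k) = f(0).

Recall: f is surjective if every y in the codomain equals f(x) for some x in the domain.
Since gcd(25, 83) = 1, 25 is invertible modulo 83. Euclid's algorithm: 83 = 3·25 + 8, 25 = 3·8 + 1; back-substituting gives 1 = 10·25 − 3·83, so 25⁻¹ ≡ 10 (mod 83).
For any y ∈ ℤ/83ℤ, x = 10(y − 64) mod 83 satisfies f(x) = 25·10(y − 64) + 64 ≡ y (since 25·10 ≡ 1 mod 83). So every y has a preimage.
Thus f is surjective.
Since f is surjective, we compute f⁻¹(62): solve 25x + 64 ≡ 62 (mod 83), i.e. 25x ≡ 81 (mod 83).
Multiplying by 25⁻¹ = 10 gives x ≡ 10·81 = 810 = 9·83 + 63 ≡ 63 (mod 83).
Check: f(63) = 25·63 + 64 = 1639 = 19·83 + 62 ≡ 62 (mod 83).

63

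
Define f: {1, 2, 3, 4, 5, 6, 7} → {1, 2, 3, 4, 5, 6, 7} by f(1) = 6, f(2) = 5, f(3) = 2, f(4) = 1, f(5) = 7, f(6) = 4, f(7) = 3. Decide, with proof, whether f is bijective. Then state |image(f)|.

7

The values 6, 5, 2, 1, 7, 4, 3 are a permutation of {1, 2, 3, 4, 5, 6, 7}: each element appears exactly once.
So f is injective and surjective, hence bijective.
The image of f is {1, 2, 3, 4, 5, 6, 7}, which has 7 elements.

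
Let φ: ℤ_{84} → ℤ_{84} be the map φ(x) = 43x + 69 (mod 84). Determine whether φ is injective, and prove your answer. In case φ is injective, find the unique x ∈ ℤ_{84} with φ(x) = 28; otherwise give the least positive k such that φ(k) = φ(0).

1

Suppose φ(s) = φ(t) in ℤ_{84}. Then 43s + 69 ≡ 43t + 69 (mod 84), therefore 43(s − t) ≡ 0 (mod 84).
Since gcd(43, 84) = 1, 43 is invertible modulo 84, thus s − t ≡ 0 (mod 84), i.e. s = t.
Thus φ is injective.
We now compute 43⁻¹ mod 84 explicitly. Euclid's algorithm: 84 = 1·43 + 41, 43 = 1·41 + 2, 41 = 20·2 + 1; back-substituting gives 1 = 43·43 − 22·84, so 43⁻¹ ≡ 43 (mod 84).
Since φ is injective, we compute φ⁻¹(28): solve 43x + 69 ≡ 28 (mod 84), i.e. 43x ≡ 43 (mod 84).
Multiplying by 43⁻¹ = 43 gives x ≡ 43·43 = 1849 = 22·84 + 1 ≡ 1 (mod 84).
Check: φ(1) = 43·1 + 69 = 112 = 1·84 + 28 ≡ 28 (mod 84).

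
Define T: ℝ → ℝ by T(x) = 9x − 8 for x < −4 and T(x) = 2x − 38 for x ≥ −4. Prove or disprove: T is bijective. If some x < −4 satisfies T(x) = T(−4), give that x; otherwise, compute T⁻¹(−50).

Both pieces are strictly increasing (slopes 9 and 2), so each is injective on its own interval.
The left piece maps (−∞, −4) onto (−∞, −44); the right piece maps [−4, ∞) onto [−46, ∞).
These images overlap. In particular T(−4) = −46 (right piece), and solving 9x − 8 = −46 on the left piece gives x = −38/9 < −4.
So T(−38/9) = T(−4) with −38/9 ≠ −4, and T is not injective, hence not bijective. This x = −38/9 is the requested value below −4.

-38/9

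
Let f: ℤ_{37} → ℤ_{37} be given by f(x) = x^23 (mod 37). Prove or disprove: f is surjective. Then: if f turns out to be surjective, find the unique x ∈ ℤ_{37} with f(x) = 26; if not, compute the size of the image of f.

Since 37 is prime, the nonzero elements of ℤ_{37} form a cyclic group of order 36.
As gcd(23, 36) = 1, raising to the 23rd power is a bijection on this group: if a^23 ≡ b^23 then (ab^{−1})^23 = 1, and the only element of order dividing gcd(23, 36) = 1 is 1, so a = b.
With f(0) = 0 this makes f injective on all of ℤ_{37}, hence bijective (finite equal-size domain and codomain). In particular f is surjective.
Since f is surjective, we find the preimage of 26. The inverse of x ↦ x^23 on (ℤ_{37})^× is x ↦ x^11, because 23·11 = 253 = 7·36 + 1 ≡ 1 (mod 36) and x^{36} = 1 for x ≠ 0 (Fermat). So f⁻¹(26) = 26^11 mod 37.
Repeated squaring mod 37: 26^1 ≡ 26, 26^2 ≡ 26² = 676 ≡ 10, 26^4 ≡ 10² = 100 ≡ 26, 26^8 ≡ 26² = 676 ≡ 10. Since 11 = 8 + 2 + 1, 26^11 ≡ 10·10·26: 10·10 = 100 ≡ 26, then 26·26 = 676 ≡ 10. So 26^11 ≡ 10 (mod 37).
Hence f⁻¹(26) = 10.

10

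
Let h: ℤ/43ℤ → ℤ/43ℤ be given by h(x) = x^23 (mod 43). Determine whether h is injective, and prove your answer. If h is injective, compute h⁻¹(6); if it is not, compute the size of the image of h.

Since 43 is prime, the nonzero elements of ℤ/43ℤ form a cyclic group of order 42.
As gcd(23, 42) = 1, raising to the 23rd power is a bijection on this group: if x_1^23 ≡ x_2^23 then (x_1x_2^{−1})^23 = 1, and the only element of order dividing gcd(23, 42) = 1 is 1, so x_1 = x_2.
With h(0) = 0 this makes h injective on all of ℤ/43ℤ, hence bijective (finite equal-size domain and codomain). In particular h is injective.
Since h is injective, we find the preimage of 6. The inverse of x ↦ x^23 on (ℤ/43ℤ)^× is x ↦ x^11, because 23·11 = 253 = 6·42 + 1 ≡ 1 (mod 42) and x^{42} = 1 for x ≠ 0 (Fermat). So h⁻¹(6) = 6^11 mod 43.
Repeated squaring mod 43: 6^1 ≡ 6, 6^2 ≡ 6² = 36, 6^4 ≡ 36² = 1296 ≡ 6, 6^8 ≡ 6² = 36. Since 11 = 8 + 2 + 1, 6^11 ≡ 36·36·6: 36·36 = 1296 ≡ 6, then 6·6 = 36. So 6^11 ≡ 36 (mod 43).
Hence h⁻¹(6) = 36.

36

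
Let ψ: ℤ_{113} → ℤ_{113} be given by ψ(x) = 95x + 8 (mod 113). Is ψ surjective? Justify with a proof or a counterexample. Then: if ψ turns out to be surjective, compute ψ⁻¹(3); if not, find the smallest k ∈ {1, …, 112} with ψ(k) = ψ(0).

107

Since gcd(95, 113) = 1, 95 is invertible modulo 113. Euclid's algorithm: 113 = 1·95 + 18, 95 = 5·18 + 5, 18 = 3·5 + 3, 5 = 1·3 + 2, 3 = 1·2 + 1; back-substituting gives 1 = 69·95 − 58·113, so 95⁻¹ ≡ 69 (mod 113).
Then y ↦ 69(y − 8) is a two-sided inverse to ψ, so every y ∈ ℤ_{113} has a preimage.
So ψ is surjective.
Since ψ is surjective, we compute ψ⁻¹(3): solve 95x + 8 ≡ 3 (mod 113), i.e. 95x ≡ 108 (mod 113).
Multiplying by 95⁻¹ = 69 gives x ≡ 69·108 = 7452 = 65·113 + 107 ≡ 107 (mod 113).
Check: ψ(107) = 95·107 + 8 = 10173 = 90·113 + 3 ≡ 3 (mod 113).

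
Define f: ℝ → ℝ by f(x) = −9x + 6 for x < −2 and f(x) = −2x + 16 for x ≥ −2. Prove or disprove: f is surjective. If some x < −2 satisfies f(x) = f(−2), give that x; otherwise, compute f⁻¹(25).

Both pieces are strictly decreasing (slopes −9 and −2), so each is injective on its own interval.
The left piece maps (−∞, −2) onto (24, ∞); the right piece maps [−2, ∞) onto (−∞, 20].
The union (24, ∞) ∪ (−∞, 20] omits the interval between 24 and 20; in particular 24 has no preimage. So f is not surjective.
Because the two images are disjoint, no x < −2 has f(x) = f(−2), so we compute f⁻¹(25): 25 lies in (24, ∞), so solve −9x + 6 = 25: x = (25 − 6)/(−9) = −19/9.

-19/9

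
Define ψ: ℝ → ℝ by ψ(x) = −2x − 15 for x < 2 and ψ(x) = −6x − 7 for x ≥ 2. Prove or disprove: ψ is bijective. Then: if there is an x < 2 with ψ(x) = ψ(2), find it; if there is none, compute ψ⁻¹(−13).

Both pieces are strictly decreasing (slopes −2 and −6), so each is injective on its own interval.
The left piece maps (−∞, 2) onto (−19, ∞); the right piece maps [2, ∞) onto (−∞, −19].
Since −19 = −19, the images partition ℝ: ψ is injective and surjective, hence bijective.
Because the two images are disjoint, no x < 2 has ψ(x) = ψ(2), so we compute ψ⁻¹(−13): −13 lies in (−19, ∞), so solve −2x − 15 = −13: x = (−13 + 15)/(−2) = −1.

-1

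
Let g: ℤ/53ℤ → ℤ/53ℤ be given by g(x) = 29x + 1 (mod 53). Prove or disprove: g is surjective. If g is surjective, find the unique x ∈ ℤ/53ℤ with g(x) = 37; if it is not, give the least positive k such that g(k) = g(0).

Recall that surjectivity means every element of the codomain has a preimage under g.
Since gcd(29, 53) = 1, 29 is invertible modulo 53. Euclid's algorithm: 53 = 1·29 + 24, 29 = 1·24 + 5, 24 = 4·5 + 4, 5 = 1·4 + 1; back-substituting gives 1 = 11·29 − 6·53, so 29⁻¹ ≡ 11 (mod 53).
Then y ↦ 11(y − 1) is a two-sided inverse to g, so every y ∈ ℤ/53ℤ has a preimage.
Thus g is surjective.
Since g is surjective, we find g⁻¹(37): we need 29x ≡ 37 − 1 ≡ 36 (mod 53). Using 29⁻¹ = 11: x ≡ 11·36 = 396 = 7·53 + 25, so x = 25.
Check: g(25) = 29·25 + 1 = 726 = 13·53 + 37 ≡ 37 (mod 53).

25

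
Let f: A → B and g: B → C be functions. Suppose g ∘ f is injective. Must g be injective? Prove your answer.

No. Take A = {1}, B = {1, 2, 3, 4}, C = {1, 2, 3, 4}, f(a) = a for each a ∈ A, and g(b) = 3 if b ∈ {3, 4} else g(b) = b.
Then g ∘ f = f is injective (A ⊂ B and f is the inclusion), but g(3) = g(4) = 3 with 3 ≠ 4, so g is not injective.

not injective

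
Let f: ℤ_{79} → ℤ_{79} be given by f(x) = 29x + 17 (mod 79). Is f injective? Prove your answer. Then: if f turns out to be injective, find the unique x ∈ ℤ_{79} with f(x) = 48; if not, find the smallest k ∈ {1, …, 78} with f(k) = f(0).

If f(u) = f(v), then 29u ≡ 29v (mod 79). Because gcd(29, 79) = 1, we may cancel 29 to get u ≡ v (mod 79).
Hence f is injective.
We now compute 29⁻¹ mod 79 explicitly. Euclid's algorithm: 79 = 2·29 + 21, 29 = 1·21 + 8, 21 = 2·8 + 5, 8 = 1·5 + 3, 5 = 1·3 + 2, 3 = 1·2 + 1; back-substituting gives 1 = 30·29 − 11·79, so 29⁻¹ ≡ 30 (mod 79).
Since f is injective, we compute f⁻¹(48): solve 29x + 17 ≡ 48 (mod 79), i.e. 29x ≡ 31 (mod 79).
Multiplying by 29⁻¹ = 30 gives x ≡ 30·31 = 930 = 11·79 + 61 ≡ 61 (mod 79).
Check: f(61) = 29·61 + 17 = 1786 = 22·79 + 48 ≡ 48 (mod 79).

61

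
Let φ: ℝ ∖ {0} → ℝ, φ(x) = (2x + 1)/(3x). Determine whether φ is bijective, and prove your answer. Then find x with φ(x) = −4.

If φ(x) = 2/3, cross-multiplying gives 3(2x + 1) = 2(3x), which simplifies to 3 = 0 — false.  So 2/3 has no preimage and φ is not surjective.
So φ is not bijective.
Solving φ(x) = −4: cross-multiplying gives 2x + 1 = −4(3x), which rearranges to 14x = −1, so x = −1/14.

-1/14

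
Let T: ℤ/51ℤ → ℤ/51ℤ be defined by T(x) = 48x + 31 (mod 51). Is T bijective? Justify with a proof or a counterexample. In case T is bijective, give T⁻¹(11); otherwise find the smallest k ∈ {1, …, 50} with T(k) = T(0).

17

Recall that T is injective if T(u) = T(v) implies u = v.
We have gcd(48, 51) = 3 > 1. Taking u = 0 and v = 17: T(0) = 31 and T(17) = 48·17 + 31 = 847 ≡ 31 (mod 51).
So T(0) = T(17) while 0 ≠ 17, so T is not injective, hence not bijective.
Since T is not bijective, we find the least positive k with T(k) = T(0): this means 48k ≡ 0 (mod 51), i.e. 51 ∣ 48k. Since gcd(48, 51) = 3, dividing through by 3 this holds exactly when 17 ∣ 16k, and as gcd(16, 17) = 1, exactly when 17 ∣ k.
The smallest positive such k is 17.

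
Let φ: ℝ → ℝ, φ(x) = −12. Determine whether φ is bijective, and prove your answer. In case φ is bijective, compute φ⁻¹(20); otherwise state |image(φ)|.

1

Recall: φ is injective when φ(u) = φ(v) forces u = v.
φ(0) = −12 = φ(1) with 0 ≠ 1, so φ is not injective, hence not bijective.
Since φ is not bijective, we state |image(φ)|: the image of φ is {−12}, which has 1 element.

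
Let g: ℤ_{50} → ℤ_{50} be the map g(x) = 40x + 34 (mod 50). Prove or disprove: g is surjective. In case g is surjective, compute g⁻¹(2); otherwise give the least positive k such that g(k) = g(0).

5

Recall that g is surjective if every y in the codomain equals g(x) for some x in the domain.
Since gcd(40, 50) = 10, we have 40x ≡ 0 (mod 10) for all x, so g(x) ≡ 4 (mod 10).
But 0 ≢ 4 (mod 10), so 0 ∈ ℤ_{50} has no preimage. So g is not surjective.
Since g is not surjective, we find the least positive k with g(k) = g(0): this means 40k ≡ 0 (mod 50), i.e. 50 ∣ 40k. Since gcd(40, 50) = 10, dividing through by 10 this holds exactly when 5 ∣ 4k, and as gcd(4, 5) = 1, exactly when 5 ∣ k.
The smallest positive such k is 5.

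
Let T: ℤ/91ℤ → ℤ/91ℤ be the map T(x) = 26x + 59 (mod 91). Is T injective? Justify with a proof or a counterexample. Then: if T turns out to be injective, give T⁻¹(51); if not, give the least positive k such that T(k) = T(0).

We have gcd(26, 91) = 13 > 1. Taking a = 0 and b = 7: T(0) = 59 and T(7) = 26·7 + 59 = 241 ≡ 59 (mod 91).
So T(0) = T(7) while 0 ≠ 7, therefore T is not injective.
Since T is not injective, we find the least positive k with T(k) = T(0): this means 26k ≡ 0 (mod 91), i.e. 91 ∣ 26k. Since gcd(26, 91) = 13, dividing through by 13 this holds exactly when 7 ∣ 2k, and as gcd(2, 7) = 1, exactly when 7 ∣ k.
The smallest positive such k is 7.

7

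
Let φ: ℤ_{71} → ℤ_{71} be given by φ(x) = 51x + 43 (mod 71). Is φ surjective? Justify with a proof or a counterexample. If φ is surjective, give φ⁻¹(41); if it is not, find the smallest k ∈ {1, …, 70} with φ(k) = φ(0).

64

Since gcd(51, 71) = 1, 51 is invertible modulo 71. Euclid's algorithm: 71 = 1·51 + 20, 51 = 2·20 + 11, 20 = 1·11 + 9, 11 = 1·9 + 2, 9 = 4·2 + 1; back-substituting gives 1 = 39·51 − 28·71, so 51⁻¹ ≡ 39 (mod 71).
For any y ∈ ℤ_{71}, x = 39(y − 43) mod 71 satisfies φ(x) = 51·39(y − 43) + 43 ≡ y (since 51·39 ≡ 1 mod 71). So every y has a preimage.
Thus φ is surjective.
Since φ is surjective, we compute φ⁻¹(41): solve 51x + 43 ≡ 41 (mod 71), i.e. 51x ≡ 69 (mod 71).
Multiplying by 51⁻¹ = 39 gives x ≡ 39·69 = 2691 = 37·71 + 64 ≡ 64 (mod 71).
Check: φ(64) = 51·64 + 43 = 3307 = 46·71 + 41 ≡ 41 (mod 71).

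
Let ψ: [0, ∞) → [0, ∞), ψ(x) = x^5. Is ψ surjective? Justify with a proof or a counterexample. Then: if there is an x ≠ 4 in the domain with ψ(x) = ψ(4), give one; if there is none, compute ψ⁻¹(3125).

For any y ∈ [0, ∞), x = y^{1/5} ∈ [0, ∞) gives ψ(x) = y, so ψ is surjective.
Since x ↦ x^5 is strictly increasing on [0, ∞), it is injective there, so no x ≠ 4 in the domain has ψ(x) = ψ(4). We therefore compute ψ⁻¹(3125) = 3125^{1/5} = 5 (indeed 5^5 = 3125).

5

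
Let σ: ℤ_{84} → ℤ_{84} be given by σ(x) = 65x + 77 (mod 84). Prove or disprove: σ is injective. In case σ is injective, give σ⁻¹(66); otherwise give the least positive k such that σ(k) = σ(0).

Recall that σ is injective if σ(u) = σ(v) implies u = v.
Suppose σ(u) = σ(v) in ℤ_{84}. Then 65u + 77 ≡ 65v + 77 (mod 84), hence 65(u − v) ≡ 0 (mod 84).
Since gcd(65, 84) = 1, 65 is invertible modulo 84, hence u − v ≡ 0 (mod 84), i.e. u = v.
So σ is injective.
We now compute 65⁻¹ mod 84 explicitly. Euclid's algorithm: 84 = 1·65 + 19, 65 = 3·19 + 8, 19 = 2·8 + 3, 8 = 2·3 + 2, 3 = 1·2 + 1; back-substituting gives 1 = 53·65 − 41·84, so 65⁻¹ ≡ 53 (mod 84).
Since σ is injective, we find σ⁻¹(66): we need 65x ≡ 66 − 77 ≡ 73 (mod 84). Using 65⁻¹ = 53: x ≡ 53·73 = 3869 = 46·84 + 5, so x = 5.
Check: σ(5) = 65·5 + 77 = 402 = 4·84 + 66 ≡ 66 (mod 84).

5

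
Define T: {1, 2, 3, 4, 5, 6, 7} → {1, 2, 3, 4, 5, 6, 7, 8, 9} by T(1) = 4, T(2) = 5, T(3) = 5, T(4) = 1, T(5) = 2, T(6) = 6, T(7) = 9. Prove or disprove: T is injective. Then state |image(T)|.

T(2) = 5 = T(3) with 2 ≠ 3, so T is not injective.
The image of T is {1, 2, 4, 5, 6, 9}, which has 6 elements.

6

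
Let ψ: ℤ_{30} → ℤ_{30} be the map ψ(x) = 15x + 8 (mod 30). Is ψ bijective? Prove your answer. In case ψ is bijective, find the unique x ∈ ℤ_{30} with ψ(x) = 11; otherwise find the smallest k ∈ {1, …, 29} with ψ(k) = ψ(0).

We have gcd(15, 30) = 15 > 1. Taking s = 0 and t = 2: ψ(0) = 8 and ψ(2) = 15·2 + 8 = 38 ≡ 8 (mod 30).
So ψ(0) = ψ(2) while 0 ≠ 2, hence ψ is not injective, hence not bijective.
Since ψ is not bijective, we find the least positive k with ψ(k) = ψ(0): this means 15k ≡ 0 (mod 30), i.e. 30 ∣ 15k. Since gcd(15, 30) = 15, dividing through by 15 this holds exactly when 2 ∣ k.
The smallest positive such k is 2.

2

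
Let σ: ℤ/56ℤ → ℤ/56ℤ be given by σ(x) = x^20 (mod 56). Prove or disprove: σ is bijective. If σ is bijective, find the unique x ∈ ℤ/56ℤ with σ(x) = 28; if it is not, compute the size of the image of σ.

8

σ(6): Repeated squaring mod 56: 6^1 ≡ 6, 6^2 ≡ 6² = 36, 6^4 ≡ 36² = 1296 ≡ 8, 6^8 ≡ 8² = 64 ≡ 8, 6^16 ≡ 8² = 64 ≡ 8. Since 20 = 16 + 4, 6^20 ≡ 8·8: 8·8 = 64 ≡ 8. So 6^20 ≡ 8 (mod 56).
σ(8): Repeated squaring mod 56: 8^1 ≡ 8, 8^2 ≡ 8² = 64 ≡ 8, 8^4 ≡ 8² = 64 ≡ 8, 8^8 ≡ 8² = 64 ≡ 8, 8^16 ≡ 8² = 64 ≡ 8. Since 20 = 16 + 4, 8^20 ≡ 8·8: 8·8 = 64 ≡ 8. So 8^20 ≡ 8 (mod 56).
So σ(6) = σ(8) = 8 while 6 ≠ 8, hence σ is not injective, hence not bijective.
Since σ is not bijective, we determine |image(σ)|. Computing x^20 mod 56 for each x (by repeated squaring, reducing mod 56 at every step), the values σ(0), σ(1), …, σ(55) are: 0, 1, 32, 9, 16, 25, 8, 49, 8, 25, 16, 9, 32, 1, 0, 1, 32, 9, 16, 25, 8, 49, 8, 25, 16, 9, 32, 1, 0, 1, 32, 9, 16, 25, 8, 49, 8, 25, 16, 9, 32, 1, 0, 1, 32, 9, 16, 25, 8, 49, 8, 25, 16, 9, 32, 1.
The distinct values are {0, 1, 8, 9, 16, 25, 32, 49}; there are 8 of them.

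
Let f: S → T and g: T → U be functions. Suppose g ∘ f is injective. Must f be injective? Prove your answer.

injective

Suppose f(s) = f(t). Applying g: (g ∘ f)(s) = (g ∘ f)(t). Since g ∘ f is injective, s = t. So f is injective.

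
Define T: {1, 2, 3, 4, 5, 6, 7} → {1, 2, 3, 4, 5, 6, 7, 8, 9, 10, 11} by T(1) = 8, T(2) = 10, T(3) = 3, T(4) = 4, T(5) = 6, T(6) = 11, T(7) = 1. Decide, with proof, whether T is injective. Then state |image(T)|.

The values T(1), …, T(7) are 8, 10, 3, 4, 6, 11, 1 — all distinct.
So T(s) = T(t) only when s = t, and T is injective.
The image of T is {1, 3, 4, 6, 8, 10, 11}, which has 7 elements.

7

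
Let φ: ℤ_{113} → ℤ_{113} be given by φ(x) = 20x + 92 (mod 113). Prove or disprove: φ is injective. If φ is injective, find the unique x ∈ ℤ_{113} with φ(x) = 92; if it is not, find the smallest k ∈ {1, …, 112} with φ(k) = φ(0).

Suppose φ(x_1) = φ(x_2) in ℤ_{113}. Then 20x_1 + 92 ≡ 20x_2 + 92 (mod 113), so 20(x_1 − x_2) ≡ 0 (mod 113).
Since gcd(20, 113) = 1, 20 is invertible modulo 113, hence x_1 − x_2 ≡ 0 (mod 113), i.e. x_1 = x_2.
Hence φ is injective.
We now compute 20⁻¹ mod 113 explicitly. Euclid's algorithm: 113 = 5·20 + 13, 20 = 1·13 + 7, 13 = 1·7 + 6, 7 = 1·6 + 1; back-substituting gives 1 = 17·20 − 3·113, so 20⁻¹ ≡ 17 (mod 113).
Since φ is injective, we compute φ⁻¹(92): solve 20x + 92 ≡ 92 (mod 113), i.e. 20x ≡ 0 (mod 113).
Multiplying by 20⁻¹ = 17 gives x ≡ 17·0 = 0 ≡ 0 (mod 113).
Check: φ(0) = 20·0 + 92 = 92 ≡ 92 (mod 113).

0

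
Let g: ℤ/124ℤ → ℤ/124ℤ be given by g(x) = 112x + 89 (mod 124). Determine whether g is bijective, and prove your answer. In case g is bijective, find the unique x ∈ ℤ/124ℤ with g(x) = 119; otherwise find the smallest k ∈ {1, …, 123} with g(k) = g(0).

We have gcd(112, 124) = 4 > 1. Taking s = 0 and t = 31: g(0) = 89 and g(31) = 112·31 + 89 = 3561 ≡ 89 (mod 124).
So g(0) = g(31) while 0 ≠ 31, thus g is not injective, hence not bijective.
Since g is not bijective, we find the least positive k with g(k) = g(0): this means 112k ≡ 0 (mod 124), i.e. 124 ∣ 112k. Since gcd(112, 124) = 4, dividing through by 4 this holds exactly when 31 ∣ 28k, and as gcd(28, 31) = 1, exactly when 31 ∣ k.
The smallest positive such k is 31.

31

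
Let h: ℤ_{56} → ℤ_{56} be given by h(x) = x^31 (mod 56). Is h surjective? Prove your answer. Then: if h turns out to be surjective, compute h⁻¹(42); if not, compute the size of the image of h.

h(0) = 0^31 = 0.
h(14): Repeated squaring mod 56: 14^1 ≡ 14, 14^2 ≡ 14² = 196 ≡ 28, 14^4 ≡ 28² = 784 ≡ 0, 14^8 ≡ 0² = 0, 14^16 ≡ 0² = 0. Since 31 = 16 + 8 + 4 + 2 + 1, 14^31 ≡ 0·0·0·28·14: 0·0 = 0, then 0·0 = 0, then 0·28 = 0, then 0·14 = 0. So 14^31 ≡ 0 (mod 56).
So h(0) = h(14) = 0 while 0 ≠ 14, therefore h is not injective.
A non-injective map from the 56-element set ℤ_{56} to itself takes at most 55 distinct values, so it cannot be surjective. Thus h is not surjective.
Since h is not surjective, we determine |image(h)|. Computing x^31 mod 56 for each x (by repeated squaring, reducing mod 56 at every step), the values h(0), h(1), …, h(55) are: 0, 1, 16, 3, 32, 5, 48, 7, 8, 9, 24, 11, 40, 13, 0, 15, 16, 17, 32, 19, 48, 21, 8, 23, 24, 25, 40, 27, 0, 29, 16, 31, 32, 33, 48, 35, 8, 37, 24, 39, 40, 41, 0, 43, 16, 45, 32, 47, 48, 49, 8, 51, 24, 53, 40, 55.
The distinct values are {0, 1, 3, 5, 7, 8, 9, 11, 13, 15, 16, 17, 19, 21, 23, 24, 25, 27, 29, 31, 32, 33, 35, 37, 39, 40, 41, 43, 45, 47, 48, 49, 51, 53, 55}; there are 35 of them.

35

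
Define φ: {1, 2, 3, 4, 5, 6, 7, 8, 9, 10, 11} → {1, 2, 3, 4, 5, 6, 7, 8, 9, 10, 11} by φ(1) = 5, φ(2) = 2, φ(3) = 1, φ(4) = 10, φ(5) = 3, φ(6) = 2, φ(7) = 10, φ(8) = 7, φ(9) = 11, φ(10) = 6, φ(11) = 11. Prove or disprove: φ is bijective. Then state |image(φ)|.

φ(2) = 2 = φ(6) with 2 ≠ 6, so φ is not injective, hence not bijective.
The image of φ is {1, 2, 3, 5, 6, 7, 10, 11}, which has 8 elements.

8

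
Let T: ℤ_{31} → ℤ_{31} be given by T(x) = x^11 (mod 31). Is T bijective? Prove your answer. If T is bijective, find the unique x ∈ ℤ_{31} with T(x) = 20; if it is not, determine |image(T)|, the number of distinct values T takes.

7

Since 31 is prime, the nonzero elements of ℤ_{31} form a cyclic group of order 30.
As gcd(11, 30) = 1, raising to the 11th power is a bijection on this group: if s^11 ≡ t^11 then (st^{−1})^11 = 1, and the only element of order dividing gcd(11, 30) = 1 is 1, so s = t.
With T(0) = 0 this makes T injective on all of ℤ_{31}, hence bijective (finite equal-size domain and codomain). In particular T is bijective.
Since T is bijective, we find the preimage of 20. The inverse of x ↦ x^11 on (ℤ_{31})^× is x ↦ x^11, because 11·11 = 121 = 4·30 + 1 ≡ 1 (mod 30) and x^{30} = 1 for x ≠ 0 (Fermat). So T⁻¹(20) = 20^11 mod 31.
Repeated squaring mod 31: 20^1 ≡ 20, 20^2 ≡ 20² = 400 ≡ 28, 20^4 ≡ 28² = 784 ≡ 9, 20^8 ≡ 9² = 81 ≡ 19. Since 11 = 8 + 2 + 1, 20^11 ≡ 19·28·20: 19·28 = 532 ≡ 5, then 5·20 = 100 ≡ 7. So 20^11 ≡ 7 (mod 31).
Hence T⁻¹(20) = 7.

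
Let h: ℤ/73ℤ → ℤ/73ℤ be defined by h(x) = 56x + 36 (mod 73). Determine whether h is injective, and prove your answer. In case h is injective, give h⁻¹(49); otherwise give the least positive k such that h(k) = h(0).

Recall: h is injective if h(x_1) = h(x_2) implies x_1 = x_2.
Suppose h(x_1) = h(x_2) in ℤ/73ℤ. Then 56x_1 + 36 ≡ 56x_2 + 36 (mod 73), therefore 56(x_1 − x_2) ≡ 0 (mod 73).
Since gcd(56, 73) = 1, 56 is invertible modulo 73, thus x_1 − x_2 ≡ 0 (mod 73), i.e. x_1 = x_2.
So h is injective.
We now compute 56⁻¹ mod 73 explicitly. Euclid's algorithm: 73 = 1·56 + 17, 56 = 3·17 + 5, 17 = 3·5 + 2, 5 = 2·2 + 1; back-substituting gives 1 = 30·56 − 23·73, so 56⁻¹ ≡ 30 (mod 73).
Since h is injective, we find h⁻¹(49): we need 56x ≡ 49 − 36 ≡ 13 (mod 73). Using 56⁻¹ = 30: x ≡ 30·13 = 390 = 5·73 + 25, so x = 25.
Check: h(25) = 56·25 + 36 = 1436 = 19·73 + 49 ≡ 49 (mod 73).

25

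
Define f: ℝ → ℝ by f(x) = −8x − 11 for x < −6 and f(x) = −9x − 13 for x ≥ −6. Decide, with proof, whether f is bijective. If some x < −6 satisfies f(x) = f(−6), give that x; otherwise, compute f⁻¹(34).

Both pieces are strictly decreasing (slopes −8 and −9), so each is injective on its own interval.
The left piece maps (−∞, −6) onto (37, ∞); the right piece maps [−6, ∞) onto (−∞, 41].
These images overlap. In particular f(−6) = 41 (right piece), and solving −8x − 11 = 41 on the left piece gives x = −13/2 < −6.
So f(−13/2) = f(−6) with −13/2 ≠ −6, and f is not injective, hence not bijective. This x = −13/2 is the requested value below −6.

-13/2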